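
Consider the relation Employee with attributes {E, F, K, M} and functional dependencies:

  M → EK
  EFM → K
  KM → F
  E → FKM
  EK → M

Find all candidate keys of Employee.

(E), (M)

{E}⁺: E→FKM adds F, K, M → {E, F, K, M}.
{M}⁺: M→EK adds E, K; KM→F adds F → {E, F, K, M}.
Any other superkey contains one of these as a subset, so there are no further candidate keys.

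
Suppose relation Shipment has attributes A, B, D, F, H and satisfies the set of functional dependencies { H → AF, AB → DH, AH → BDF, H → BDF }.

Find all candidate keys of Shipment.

{H}, {A, B}

{H}⁺: H→AF adds A, F; AH→BDF adds B, D → {A, B, D, F, H}.
{A, B}⁺: AB→DH adds D, H; AH→BDF adds F → {A, B, D, F, H}. Minimal: {B}⁺ = {B}; {A}⁺ = {A} — none reach the full schema.
Any other superkey contains one of these as a subset, so there are no further candidate keys.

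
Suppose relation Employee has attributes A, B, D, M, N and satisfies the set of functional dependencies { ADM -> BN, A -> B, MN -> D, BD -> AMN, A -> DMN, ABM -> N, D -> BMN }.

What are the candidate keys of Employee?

{A}, {D}, {M, N}

{A}⁺: A→B adds B; A→DMN adds D, M, N → {A, B, D, M, N}.
{D}⁺: D→BMN adds B, M, N; BD→AMN adds A → {A, B, D, M, N}.
{M, N}⁺: MN→D adds D; D→BMN adds B; BD→AMN adds A → {A, B, D, M, N}. Minimal: {N}⁺ = {N}; {M}⁺ = {M} — none reach the full schema.
Any other superkey contains one of these as a subset, so there are no further candidate keys.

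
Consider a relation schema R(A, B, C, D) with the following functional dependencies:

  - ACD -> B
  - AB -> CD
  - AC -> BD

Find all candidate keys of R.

Attribute A never appears on the right-hand side of any dependency, so A must belong to every candidate key.
{A}⁺ = {A}, which is not all of the schema, so we must add further attributes.
{A, B}⁺: AB→CD adds C, D → {A, B, C, D}. Minimal: {B}⁺ = {B}; {A}⁺ = {A} — none reach the full schema.
{A, C}⁺: AC→BD adds B, D → {A, B, C, D}. Minimal: {C}⁺ = {C}; {A}⁺ = {A} — none reach the full schema.
Any other superkey contains one of these as a subset, so there are no further candidate keys.

(A, B); (A, C)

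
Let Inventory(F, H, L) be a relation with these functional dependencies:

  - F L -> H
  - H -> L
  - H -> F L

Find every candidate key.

{H}⁺: H→L adds L; H→FL adds F → {F, H, L}.
{F, L}⁺: FL→H adds H → {F, H, L}. Minimal: {L}⁺ = {L}; {F}⁺ = {F} — none reach the full schema.

H; FL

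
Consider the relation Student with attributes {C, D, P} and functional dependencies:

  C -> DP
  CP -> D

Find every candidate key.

C

Attribute C never appears on the right-hand side of any dependency, so C must belong to every candidate key.
{C}⁺ = {C, D, P}, which is all of the schema, so {C} is the only candidate key.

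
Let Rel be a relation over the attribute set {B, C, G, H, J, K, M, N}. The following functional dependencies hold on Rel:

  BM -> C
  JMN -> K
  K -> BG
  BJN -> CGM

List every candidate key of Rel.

(B, H, J, N); (H, J, K, N); (H, J, M, N)

Attributes H, J, N never appear on any right-hand side, so every candidate key must contain {H, J, N}.
{H, J, N}⁺ = {H, J, N}, which is not all of the schema, so we must add further attributes.
{B, H, J, N}⁺: BJN→CGM adds C, G, M; JMN→K adds K → {B, C, G, H, J, K, M, N}. Minimal: {H, J, N}⁺ = {H, J, N}; {B, J, N}⁺ = {B, C, G, J, K, M, N}; {B, H, N}⁺ = {B, H, N}; … — none reach the full schema.
{H, J, K, N}⁺: K→BG adds B, G; BJN→CGM adds C, M → {B, C, G, H, J, K, M, N}. Minimal: {J, K, N}⁺ = {B, C, G, J, K, M, N}; {H, K, N}⁺ = {B, G, H, K, N}; {H, J, N}⁺ = {H, J, N}; … — none reach the full schema.
{H, J, M, N}⁺: JMN→K adds K; K→BG adds B, G; BJN→CGM adds C → {B, C, G, H, J, K, M, N}. Minimal: {J, M, N}⁺ = {B, C, G, J, K, M, N}; {H, M, N}⁺ = {H, M, N}; {H, J, N}⁺ = {H, J, N}; … — none reach the full schema.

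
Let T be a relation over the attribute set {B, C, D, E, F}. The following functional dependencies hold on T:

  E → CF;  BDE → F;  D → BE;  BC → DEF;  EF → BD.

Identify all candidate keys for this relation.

{D}, {E}, {B, C}

{D}⁺: D→BE adds B, E; E→CF adds C, F → {B, C, D, E, F}.
{E}⁺: E→CF adds C, F; EF→BD adds B, D → {B, C, D, E, F}.
{B, C}⁺: BC→DEF adds D, E, F → {B, C, D, E, F}. Minimal: {C}⁺ = {C}; {B}⁺ = {B} — none reach the full schema.
Any other superkey contains one of these as a subset, so there are no further candidate keys.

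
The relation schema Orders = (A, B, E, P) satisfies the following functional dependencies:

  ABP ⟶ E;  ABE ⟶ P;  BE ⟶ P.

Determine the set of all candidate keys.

Attributes A, B never appear on any right-hand side, so every candidate key must contain {A, B}.
{A, B}⁺ = {A, B}, which is not all of the schema, so we must add further attributes.
{A, B, E}⁺: ABE→P adds P → {A, B, E, P}. Minimal: {B, E}⁺ = {B, E, P}; {A, E}⁺ = {A, E}; {A, B}⁺ = {A, B} — none reach the full schema.
{A, B, P}⁺: ABP→E adds E → {A, B, E, P}. Minimal: {B, P}⁺ = {B, P}; {A, P}⁺ = {A, P}; {A, B}⁺ = {A, B} — none reach the full schema.

(A, B, E), (A, B, P)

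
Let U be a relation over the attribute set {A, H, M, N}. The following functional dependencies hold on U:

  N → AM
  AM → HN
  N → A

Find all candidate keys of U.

{N}⁺: N→AM adds A, M; AM→HN adds H → {A, H, M, N}.
{A, M}⁺: AM→HN adds H, N → {A, H, M, N}. Minimal: {M}⁺ = {M}; {A}⁺ = {A} — none reach the full schema.
Any other superkey contains one of these as a subset, so there are no further candidate keys.

(N), (A, M)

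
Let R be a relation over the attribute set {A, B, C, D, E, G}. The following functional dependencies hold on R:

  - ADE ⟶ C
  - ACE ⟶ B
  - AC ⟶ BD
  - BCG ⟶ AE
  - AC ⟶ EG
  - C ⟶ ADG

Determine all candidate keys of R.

(C); (A, D, E)

{C}⁺: C→ADG adds A, D, G; AC→BD adds B; BCG→AE adds E → {A, B, C, D, E, G}.
{A, D, E}⁺: ADE→C adds C; ACE→B adds B; AC→EG adds G → {A, B, C, D, E, G}. Minimal: {D, E}⁺ = {D, E}; {A, E}⁺ = {A, E}; {A, D}⁺ = {A, D} — none reach the full schema.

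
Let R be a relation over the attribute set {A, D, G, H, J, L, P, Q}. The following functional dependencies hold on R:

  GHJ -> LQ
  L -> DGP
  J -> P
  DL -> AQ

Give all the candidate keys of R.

Attributes H, J never appear on any right-hand side, so every candidate key must contain {H, J}.
{H, J}⁺ = {H, J, P}, which is not all of the schema, so we must add further attributes.
{G, H, J}⁺: GHJ→LQ adds L, Q; L→DGP adds D, P; DL→AQ adds A → {A, D, G, H, J, L, P, Q}. Minimal: {H, J}⁺ = {H, J, P}; {G, J}⁺ = {G, J, P}; {G, H}⁺ = {G, H} — none reach the full schema.
{H, J, L}⁺: L→DGP adds D, G, P; DL→AQ adds A, Q → {A, D, G, H, J, L, P, Q}. Minimal: {J, L}⁺ = {A, D, G, J, L, P, Q}; {H, L}⁺ = {A, D, G, H, L, P, Q}; {H, J}⁺ = {H, J, P} — none reach the full schema.
Any other superkey contains one of these as a subset, so there are no further candidate keys.

(G, H, J), (H, J, L)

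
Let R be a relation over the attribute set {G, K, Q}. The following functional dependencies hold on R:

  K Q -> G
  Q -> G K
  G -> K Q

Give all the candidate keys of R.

{G}⁺: G→KQ adds K, Q → {G, K, Q}.
{Q}⁺: Q→GK adds G, K → {G, K, Q}.
Any other superkey contains one of these as a subset, so there are no further candidate keys.

{G}, {Q}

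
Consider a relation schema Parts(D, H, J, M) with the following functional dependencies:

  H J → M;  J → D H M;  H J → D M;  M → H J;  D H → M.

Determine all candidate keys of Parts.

(J), (M), (D, H)

{J}⁺: J→DHM adds D, H, M → {D, H, J, M}.
{M}⁺: M→HJ adds H, J; J→DHM adds D → {D, H, J, M}.
{D, H}⁺: DH→M adds M; M→HJ adds J → {D, H, J, M}. Minimal: {H}⁺ = {H}; {D}⁺ = {D} — none reach the full schema.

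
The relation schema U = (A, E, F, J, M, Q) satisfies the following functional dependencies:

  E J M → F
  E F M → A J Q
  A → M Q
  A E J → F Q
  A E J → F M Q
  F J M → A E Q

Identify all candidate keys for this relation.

AEF, AEJ, AFJ, EFM, EJM, FJM

{A, E, F}⁺: A→MQ adds M, Q; EFM→AJQ adds J → {A, E, F, J, M, Q}. Minimal: {E, F}⁺ = {E, F}; {A, F}⁺ = {A, F, M, Q}; {A, E}⁺ = {A, E, M, Q} — none reach the full schema.
{A, E, J}⁺: A→MQ adds M, Q; AEJ→FQ adds F → {A, E, F, J, M, Q}. Minimal: {E, J}⁺ = {E, J}; {A, J}⁺ = {A, J, M, Q}; {A, E}⁺ = {A, E, M, Q} — none reach the full schema.
{A, F, J}⁺: A→MQ adds M, Q; FJM→AEQ adds E → {A, E, F, J, M, Q}. Minimal: {F, J}⁺ = {F, J}; {A, J}⁺ = {A, J, M, Q}; {A, F}⁺ = {A, F, M, Q} — none reach the full schema.
{E, F, M}⁺: EFM→AJQ adds A, J, Q → {A, E, F, J, M, Q}. Minimal: {F, M}⁺ = {F, M}; {E, M}⁺ = {E, M}; {E, F}⁺ = {E, F} — none reach the full schema.
{E, J, M}⁺: EJM→F adds F; EFM→AJQ adds A, Q → {A, E, F, J, M, Q}. Minimal: {J, M}⁺ = {J, M}; {E, M}⁺ = {E, M}; {E, J}⁺ = {E, J} — none reach the full schema.
{F, J, M}⁺: FJM→AEQ adds A, E, Q → {A, E, F, J, M, Q}. Minimal: {J, M}⁺ = {J, M}; {F, M}⁺ = {F, M}; {F, J}⁺ = {F, J} — none reach the full schema.
Any other superkey contains one of these as a subset, so there are no further candidate keys.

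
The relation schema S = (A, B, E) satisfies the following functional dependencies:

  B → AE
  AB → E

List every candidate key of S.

{B}

{B}⁺: B→AE adds A, E → {A, B, E}.
No other minimal superkey exists.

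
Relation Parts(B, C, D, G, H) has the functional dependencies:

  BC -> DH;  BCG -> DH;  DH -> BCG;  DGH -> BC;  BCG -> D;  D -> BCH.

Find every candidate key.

{D}⁺: D→BCH adds B, C, H; DH→BCG adds G → {B, C, D, G, H}.
{B, C}⁺: BC→DH adds D, H; DH→BCG adds G → {B, C, D, G, H}. Minimal: {C}⁺ = {C}; {B}⁺ = {B} — none reach the full schema.

{D}; {B, C}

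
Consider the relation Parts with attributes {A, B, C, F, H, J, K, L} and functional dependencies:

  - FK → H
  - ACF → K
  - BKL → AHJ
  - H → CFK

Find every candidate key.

Attributes B, L never appear on any right-hand side, so every candidate key must contain {B, L}.
{B, L}⁺ = {B, L}, which is not all of the schema, so we must add further attributes.
{B, H, L}⁺: H→CFK adds C, F, K; BKL→AHJ adds A, J → {A, B, C, F, H, J, K, L}. Minimal: {H, L}⁺ = {C, F, H, K, L}; {B, L}⁺ = {B, L}; {B, H}⁺ = {B, C, F, H, K} — none reach the full schema.
{B, K, L}⁺: BKL→AHJ adds A, H, J; H→CFK adds C, F → {A, B, C, F, H, J, K, L}. Minimal: {K, L}⁺ = {K, L}; {B, L}⁺ = {B, L}; {B, K}⁺ = {B, K} — none reach the full schema.
{A, B, C, F, L}⁺: ACF→K adds K; BKL→AHJ adds H, J → {A, B, C, F, H, J, K, L}. Minimal: {B, C, F, L}⁺ = {B, C, F, L}; {A, C, F, L}⁺ = {A, C, F, H, K, L}; {A, B, F, L}⁺ = {A, B, F, L}; … — none reach the full schema.
Any other superkey contains one of these as a subset, so there are no further candidate keys.

{B, H, L}, {B, K, L}, {A, B, C, F, L}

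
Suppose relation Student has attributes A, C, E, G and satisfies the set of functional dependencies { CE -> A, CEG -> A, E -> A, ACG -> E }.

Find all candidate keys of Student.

Attributes C, G never appear on any right-hand side, so every candidate key must contain {C, G}.
{C, G}⁺ = {C, G}, which is not all of the schema, so we must add further attributes.
{A, C, G}⁺: ACG→E adds E → {A, C, E, G}. Minimal: {C, G}⁺ = {C, G}; {A, G}⁺ = {A, G}; {A, C}⁺ = {A, C} — none reach the full schema.
{C, E, G}⁺: CE→A adds A → {A, C, E, G}. Minimal: {E, G}⁺ = {A, E, G}; {C, G}⁺ = {C, G}; {C, E}⁺ = {A, C, E} — none reach the full schema.

{A, C, G}, {C, E, G}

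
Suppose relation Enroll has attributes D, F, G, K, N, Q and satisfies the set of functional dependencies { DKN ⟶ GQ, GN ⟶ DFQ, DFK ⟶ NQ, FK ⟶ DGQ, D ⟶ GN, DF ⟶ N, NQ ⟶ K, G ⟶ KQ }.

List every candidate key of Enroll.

{D}, {F, G}, {F, K}, {G, N}, {F, N, Q}

{D}⁺: D→GN adds G, N; G→KQ adds K, Q; GN→DFQ adds F → {D, F, G, K, N, Q}.
{F, G}⁺: G→KQ adds K, Q; FK→DGQ adds D; D→GN adds N → {D, F, G, K, N, Q}. Minimal: {G}⁺ = {G, K, Q}; {F}⁺ = {F} — none reach the full schema.
{F, K}⁺: FK→DGQ adds D, G, Q; D→GN adds N → {D, F, G, K, N, Q}. Minimal: {K}⁺ = {K}; {F}⁺ = {F} — none reach the full schema.
{G, N}⁺: GN→DFQ adds D, F, Q; NQ→K adds K → {D, F, G, K, N, Q}. Minimal: {N}⁺ = {N}; {G}⁺ = {G, K, Q} — none reach the full schema.
{F, N, Q}⁺: NQ→K adds K; FK→DGQ adds D, G → {D, F, G, K, N, Q}. Minimal: {N, Q}⁺ = {K, N, Q}; {F, Q}⁺ = {F, Q}; {F, N}⁺ = {F, N} — none reach the full schema.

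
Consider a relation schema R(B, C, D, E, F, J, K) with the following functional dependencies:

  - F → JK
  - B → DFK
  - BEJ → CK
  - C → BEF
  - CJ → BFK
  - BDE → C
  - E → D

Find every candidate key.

{C}⁺: C→BEF adds B, E, F; E→D adds D; F→JK adds J, K → {B, C, D, E, F, J, K}.
{B, E}⁺: B→DFK adds D, F, K; BDE→C adds C; F→JK adds J → {B, C, D, E, F, J, K}. Minimal: {E}⁺ = {D, E}; {B}⁺ = {B, D, F, J, K} — none reach the full schema.

{C}, {B, E}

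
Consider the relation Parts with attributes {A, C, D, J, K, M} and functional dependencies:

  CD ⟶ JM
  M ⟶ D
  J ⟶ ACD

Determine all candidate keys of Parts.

Attribute K never appears on the right-hand side of any dependency, so K must belong to every candidate key.
{K}⁺ = {K}, which is not all of the schema, so we must add further attributes.
{J, K}⁺: J→ACD adds A, C, D; CD→JM adds M → {A, C, D, J, K, M}.
{C, D, K}⁺: CD→JM adds J, M; J→ACD adds A → {A, C, D, J, K, M}.
{C, K, M}⁺: M→D adds D; CD→JM adds J; J→ACD adds A → {A, C, D, J, K, M}.
Any other superkey contains one of these as a subset, so there are no further candidate keys.

{J, K}, {C, D, K}, {C, K, M}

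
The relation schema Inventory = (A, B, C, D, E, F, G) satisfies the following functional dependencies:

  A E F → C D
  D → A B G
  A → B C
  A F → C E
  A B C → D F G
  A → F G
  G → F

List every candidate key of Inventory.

(A), (D)

{A}⁺: A→BC adds B, C; ABC→DFG adds D, F, G; AF→CE adds E → {A, B, C, D, E, F, G}.
{D}⁺: D→ABG adds A, B, G; A→BC adds C; ABC→DFG adds F; AF→CE adds E → {A, B, C, D, E, F, G}.
Any other superkey contains one of these as a subset, so there are no further candidate keys.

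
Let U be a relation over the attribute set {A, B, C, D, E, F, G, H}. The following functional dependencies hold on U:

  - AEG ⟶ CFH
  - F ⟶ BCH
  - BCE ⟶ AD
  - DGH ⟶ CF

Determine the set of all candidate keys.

AEG, EFG, BCEG, DEGH

Attributes E, G never appear on any right-hand side, so every candidate key must contain {E, G}.
{E, G}⁺ = {E, G}, which is not all of the schema, so we must add further attributes.
{A, E, G}⁺: AEG→CFH adds C, F, H; F→BCH adds B; BCE→AD adds D → {A, B, C, D, E, F, G, H}. Minimal: {E, G}⁺ = {E, G}; {A, G}⁺ = {A, G}; {A, E}⁺ = {A, E} — none reach the full schema.
{E, F, G}⁺: F→BCH adds B, C, H; BCE→AD adds A, D → {A, B, C, D, E, F, G, H}. Minimal: {F, G}⁺ = {B, C, F, G, H}; {E, G}⁺ = {E, G}; {E, F}⁺ = {A, B, C, D, E, F, H} — none reach the full schema.
{B, C, E, G}⁺: BCE→AD adds A, D; AEG→CFH adds F, H → {A, B, C, D, E, F, G, H}. Minimal: {C, E, G}⁺ = {C, E, G}; {B, E, G}⁺ = {B, E, G}; {B, C, G}⁺ = {B, C, G}; … — none reach the full schema.
{D, E, G, H}⁺: DGH→CF adds C, F; F→BCH adds B; BCE→AD adds A → {A, B, C, D, E, F, G, H}. Minimal: {E, G, H}⁺ = {E, G, H}; {D, G, H}⁺ = {B, C, D, F, G, H}; {D, E, H}⁺ = {D, E, H}; … — none reach the full schema.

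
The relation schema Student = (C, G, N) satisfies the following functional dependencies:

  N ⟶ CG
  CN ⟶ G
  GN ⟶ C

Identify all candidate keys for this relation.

Attribute N never appears on the right-hand side of any dependency, so N must belong to every candidate key.
{N}⁺ = {C, G, N}, which is all of the schema, so {N} is the only candidate key.

{N}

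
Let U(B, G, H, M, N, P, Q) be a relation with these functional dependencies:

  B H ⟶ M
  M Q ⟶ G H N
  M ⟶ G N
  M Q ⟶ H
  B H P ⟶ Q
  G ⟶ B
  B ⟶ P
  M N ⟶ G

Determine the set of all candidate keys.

{B, H}, {G, H}, {H, M}, {M, Q}

{B, H}⁺: BH→M adds M; M→GN adds G, N; B→P adds P; BHP→Q adds Q → {B, G, H, M, N, P, Q}. Minimal: {H}⁺ = {H}; {B}⁺ = {B, P} — none reach the full schema.
{G, H}⁺: G→B adds B; B→P adds P; BH→M adds M; M→GN adds N; BHP→Q adds Q → {B, G, H, M, N, P, Q}. Minimal: {H}⁺ = {H}; {G}⁺ = {B, G, P} — none reach the full schema.
{H, M}⁺: M→GN adds G, N; G→B adds B; B→P adds P; BHP→Q adds Q → {B, G, H, M, N, P, Q}. Minimal: {M}⁺ = {B, G, M, N, P}; {H}⁺ = {H} — none reach the full schema.
{M, Q}⁺: MQ→GHN adds G, H, N; G→B adds B; B→P adds P → {B, G, H, M, N, P, Q}. Minimal: {Q}⁺ = {Q}; {M}⁺ = {B, G, M, N, P} — none reach the full schema.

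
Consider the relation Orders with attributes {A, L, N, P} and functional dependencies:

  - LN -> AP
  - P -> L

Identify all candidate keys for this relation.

(L, N); (N, P)

Attribute N never appears on the right-hand side of any dependency, so N must belong to every candidate key.
{N}⁺ = {N}, which is not all of the schema, so we must add further attributes.
{L, N}⁺: LN→AP adds A, P → {A, L, N, P}. Minimal: {N}⁺ = {N}; {L}⁺ = {L} — none reach the full schema.
{N, P}⁺: P→L adds L; LN→AP adds A → {A, L, N, P}. Minimal: {P}⁺ = {L, P}; {N}⁺ = {N} — none reach the full schema.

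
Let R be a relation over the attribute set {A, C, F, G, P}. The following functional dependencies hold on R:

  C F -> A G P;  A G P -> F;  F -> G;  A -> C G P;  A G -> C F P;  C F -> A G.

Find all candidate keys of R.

{A}, {C, F}

{A}⁺: A→CGP adds C, G, P; AG→CFP adds F → {A, C, F, G, P}.
{C, F}⁺: CF→AGP adds A, G, P → {A, C, F, G, P}.
Any other superkey contains one of these as a subset, so there are no further candidate keys.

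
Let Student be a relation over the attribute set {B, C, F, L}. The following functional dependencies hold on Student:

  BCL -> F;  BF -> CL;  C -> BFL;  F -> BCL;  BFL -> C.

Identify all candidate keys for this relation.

{C}⁺: C→BFL adds B, F, L → {B, C, F, L}.
{F}⁺: F→BCL adds B, C, L → {B, C, F, L}.

C, F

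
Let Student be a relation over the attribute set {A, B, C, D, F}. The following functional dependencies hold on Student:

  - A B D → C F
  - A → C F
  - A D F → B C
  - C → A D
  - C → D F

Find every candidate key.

(A), (C)

{A}⁺: A→CF adds C, F; C→AD adds D; ADF→BC adds B → {A, B, C, D, F}.
{C}⁺: C→AD adds A, D; C→DF adds F; ADF→BC adds B → {A, B, C, D, F}.
Any other superkey contains one of these as a subset, so there are no further candidate keys.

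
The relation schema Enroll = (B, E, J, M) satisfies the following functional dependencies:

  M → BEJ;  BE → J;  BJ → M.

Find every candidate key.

{M}; {B, E}; {B, J}

{M}⁺: M→BEJ adds B, E, J → {B, E, J, M}.
{B, E}⁺: BE→J adds J; BJ→M adds M → {B, E, J, M}. Minimal: {E}⁺ = {E}; {B}⁺ = {B} — none reach the full schema.
{B, J}⁺: BJ→M adds M; M→BEJ adds E → {B, E, J, M}. Minimal: {J}⁺ = {J}; {B}⁺ = {B} — none reach the full schema.
Any other superkey contains one of these as a subset, so there are no further candidate keys.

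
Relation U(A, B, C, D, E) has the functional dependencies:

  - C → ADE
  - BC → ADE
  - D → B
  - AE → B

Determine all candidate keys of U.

Attribute C never appears on the right-hand side of any dependency, so C must belong to every candidate key.
{C}⁺ = {A, B, C, D, E}, which is all of the schema, so {C} is the only candidate key.

{C}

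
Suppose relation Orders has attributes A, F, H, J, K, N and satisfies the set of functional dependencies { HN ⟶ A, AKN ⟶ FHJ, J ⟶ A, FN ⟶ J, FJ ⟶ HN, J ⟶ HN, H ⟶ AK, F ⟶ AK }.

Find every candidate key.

{J}; {F, N}; {H, N}; {A, K, N}

{J}⁺: J→A adds A; J→HN adds H, N; H→AK adds K; AKN→FHJ adds F → {A, F, H, J, K, N}.
{F, N}⁺: FN→J adds J; FJ→HN adds H; H→AK adds A, K → {A, F, H, J, K, N}. Minimal: {N}⁺ = {N}; {F}⁺ = {A, F, K} — none reach the full schema.
{H, N}⁺: HN→A adds A; H→AK adds K; AKN→FHJ adds F, J → {A, F, H, J, K, N}. Minimal: {N}⁺ = {N}; {H}⁺ = {A, H, K} — none reach the full schema.
{A, K, N}⁺: AKN→FHJ adds F, H, J → {A, F, H, J, K, N}. Minimal: {K, N}⁺ = {K, N}; {A, N}⁺ = {A, N}; {A, K}⁺ = {A, K} — none reach the full schema.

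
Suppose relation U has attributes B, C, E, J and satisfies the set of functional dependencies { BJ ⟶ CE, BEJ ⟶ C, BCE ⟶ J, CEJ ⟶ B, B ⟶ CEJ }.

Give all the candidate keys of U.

{B}⁺: B→CEJ adds C, E, J → {B, C, E, J}.
{C, E, J}⁺: CEJ→B adds B → {B, C, E, J}. Minimal: {E, J}⁺ = {E, J}; {C, J}⁺ = {C, J}; {C, E}⁺ = {C, E} — none reach the full schema.

B, CEJ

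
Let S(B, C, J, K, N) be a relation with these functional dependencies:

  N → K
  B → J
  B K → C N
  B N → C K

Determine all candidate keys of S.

Attribute B never appears on the right-hand side of any dependency, so B must belong to every candidate key.
{B}⁺ = {B, J}, which is not all of the schema, so we must add further attributes.
{B, K}⁺: B→J adds J; BK→CN adds C, N → {B, C, J, K, N}.
{B, N}⁺: N→K adds K; B→J adds J; BK→CN adds C → {B, C, J, K, N}.

BK; BN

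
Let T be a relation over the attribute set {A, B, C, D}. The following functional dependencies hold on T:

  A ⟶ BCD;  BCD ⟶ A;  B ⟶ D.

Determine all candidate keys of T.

A, BC

{A}⁺: A→BCD adds B, C, D → {A, B, C, D}.
{B, C}⁺: B→D adds D; BCD→A adds A → {A, B, C, D}. Minimal: {C}⁺ = {C}; {B}⁺ = {B, D} — none reach the full schema.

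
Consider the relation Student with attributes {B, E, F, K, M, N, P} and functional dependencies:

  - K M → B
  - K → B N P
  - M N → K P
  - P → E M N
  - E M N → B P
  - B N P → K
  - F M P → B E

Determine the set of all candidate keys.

FK, FP, FMN

{F, K}⁺: K→BNP adds B, N, P; P→EMN adds E, M → {B, E, F, K, M, N, P}. Minimal: {K}⁺ = {B, E, K, M, N, P}; {F}⁺ = {F} — none reach the full schema.
{F, P}⁺: P→EMN adds E, M, N; EMN→BP adds B; BNP→K adds K → {B, E, F, K, M, N, P}. Minimal: {P}⁺ = {B, E, K, M, N, P}; {F}⁺ = {F} — none reach the full schema.
{F, M, N}⁺: MN→KP adds K, P; P→EMN adds E; EMN→BP adds B → {B, E, F, K, M, N, P}. Minimal: {M, N}⁺ = {B, E, K, M, N, P}; {F, N}⁺ = {F, N}; {F, M}⁺ = {F, M} — none reach the full schema.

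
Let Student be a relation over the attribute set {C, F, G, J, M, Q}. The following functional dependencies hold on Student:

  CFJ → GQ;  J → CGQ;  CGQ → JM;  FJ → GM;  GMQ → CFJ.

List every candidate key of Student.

{J}; {C, G, Q}; {G, M, Q}

{J}⁺: J→CGQ adds C, G, Q; CGQ→JM adds M; GMQ→CFJ adds F → {C, F, G, J, M, Q}.
{C, G, Q}⁺: CGQ→JM adds J, M; GMQ→CFJ adds F → {C, F, G, J, M, Q}.
{G, M, Q}⁺: GMQ→CFJ adds C, F, J → {C, F, G, J, M, Q}.
Any other superkey contains one of these as a subset, so there are no further candidate keys.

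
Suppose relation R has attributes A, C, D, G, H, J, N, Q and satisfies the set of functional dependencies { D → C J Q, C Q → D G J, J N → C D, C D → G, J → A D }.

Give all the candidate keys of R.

{D, H, N}⁺: D→CJQ adds C, J, Q; CQ→DGJ adds G; J→AD adds A → {A, C, D, G, H, J, N, Q}.
{H, J, N}⁺: JN→CD adds C, D; CD→G adds G; J→AD adds A; D→CJQ adds Q → {A, C, D, G, H, J, N, Q}.
{C, H, N, Q}⁺: CQ→DGJ adds D, G, J; J→AD adds A → {A, C, D, G, H, J, N, Q}.

{D, H, N}; {H, J, N}; {C, H, N, Q}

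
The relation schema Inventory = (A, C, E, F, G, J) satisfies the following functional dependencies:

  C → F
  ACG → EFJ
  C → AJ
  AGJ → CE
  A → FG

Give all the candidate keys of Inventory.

{C}⁺: C→F adds F; C→AJ adds A, J; A→FG adds G; ACG→EFJ adds E → {A, C, E, F, G, J}.
{A, J}⁺: A→FG adds F, G; AGJ→CE adds C, E → {A, C, E, F, G, J}. Minimal: {J}⁺ = {J}; {A}⁺ = {A, F, G} — none reach the full schema.

{C}; {A, J}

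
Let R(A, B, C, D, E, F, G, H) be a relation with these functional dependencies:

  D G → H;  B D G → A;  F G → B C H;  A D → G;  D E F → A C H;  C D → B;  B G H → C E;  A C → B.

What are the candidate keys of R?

Attributes D, F never appear on any right-hand side, so every candidate key must contain {D, F}.
{D, F}⁺ = {D, F}, which is not all of the schema, so we must add further attributes.
{A, D, F}⁺: AD→G adds G; DG→H adds H; FG→BCH adds B, C; BGH→CE adds E → {A, B, C, D, E, F, G, H}. Minimal: {D, F}⁺ = {D, F}; {A, F}⁺ = {A, F}; {A, D}⁺ = {A, D, G, H} — none reach the full schema.
{D, E, F}⁺: DEF→ACH adds A, C, H; CD→B adds B; AD→G adds G → {A, B, C, D, E, F, G, H}. Minimal: {E, F}⁺ = {E, F}; {D, F}⁺ = {D, F}; {D, E}⁺ = {D, E} — none reach the full schema.
{D, F, G}⁺: DG→H adds H; FG→BCH adds B, C; BGH→CE adds E; BDG→A adds A → {A, B, C, D, E, F, G, H}. Minimal: {F, G}⁺ = {B, C, E, F, G, H}; {D, G}⁺ = {D, G, H}; {D, F}⁺ = {D, F} — none reach the full schema.
Any other superkey contains one of these as a subset, so there are no further candidate keys.

(A, D, F); (D, E, F); (D, F, G)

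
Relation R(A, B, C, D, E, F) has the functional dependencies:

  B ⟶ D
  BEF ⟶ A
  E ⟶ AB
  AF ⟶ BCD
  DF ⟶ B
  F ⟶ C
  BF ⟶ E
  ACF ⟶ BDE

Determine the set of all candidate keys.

(A, F), (B, F), (D, F), (E, F)

Attribute F never appears on the right-hand side of any dependency, so F must belong to every candidate key.
{F}⁺ = {C, F}, which is not all of the schema, so we must add further attributes.
{A, F}⁺: AF→BCD adds B, C, D; BF→E adds E → {A, B, C, D, E, F}.
{B, F}⁺: B→D adds D; F→C adds C; BF→E adds E; BEF→A adds A → {A, B, C, D, E, F}.
{D, F}⁺: DF→B adds B; F→C adds C; BF→E adds E; BEF→A adds A → {A, B, C, D, E, F}.
{E, F}⁺: E→AB adds A, B; AF→BCD adds C, D → {A, B, C, D, E, F}.
Any other superkey contains one of these as a subset, so there are no further candidate keys.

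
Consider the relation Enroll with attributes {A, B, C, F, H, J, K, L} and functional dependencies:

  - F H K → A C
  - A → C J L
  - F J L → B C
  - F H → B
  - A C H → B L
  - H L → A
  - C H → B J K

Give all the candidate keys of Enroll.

Attributes F, H never appear on any right-hand side, so every candidate key must contain {F, H}.
{F, H}⁺ = {B, F, H}, which is not all of the schema, so we must add further attributes.
{A, F, H}⁺: A→CJL adds C, J, L; FJL→BC adds B; CH→BJK adds K → {A, B, C, F, H, J, K, L}.
{C, F, H}⁺: FH→B adds B; CH→BJK adds J, K; FHK→AC adds A; A→CJL adds L → {A, B, C, F, H, J, K, L}.
{F, H, K}⁺: FHK→AC adds A, C; A→CJL adds J, L; FJL→BC adds B → {A, B, C, F, H, J, K, L}.
{F, H, L}⁺: FH→B adds B; HL→A adds A; A→CJL adds C, J; CH→BJK adds K → {A, B, C, F, H, J, K, L}.
Any other superkey contains one of these as a subset, so there are no further candidate keys.

AFH, CFH, FHK, FHL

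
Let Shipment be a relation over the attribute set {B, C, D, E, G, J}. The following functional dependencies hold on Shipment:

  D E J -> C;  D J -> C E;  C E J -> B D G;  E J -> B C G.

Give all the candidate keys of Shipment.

DJ, EJ

Attribute J never appears on the right-hand side of any dependency, so J must belong to every candidate key.
{J}⁺ = {J}, which is not all of the schema, so we must add further attributes.
{D, J}⁺: DJ→CE adds C, E; CEJ→BDG adds B, G → {B, C, D, E, G, J}. Minimal: {J}⁺ = {J}; {D}⁺ = {D} — none reach the full schema.
{E, J}⁺: EJ→BCG adds B, C, G; CEJ→BDG adds D → {B, C, D, E, G, J}. Minimal: {J}⁺ = {J}; {E}⁺ = {E} — none reach the full schema.
Any other superkey contains one of these as a subset, so there are no further candidate keys.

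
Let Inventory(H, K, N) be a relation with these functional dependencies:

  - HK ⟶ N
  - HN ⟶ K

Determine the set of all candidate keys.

Attribute H never appears on the right-hand side of any dependency, so H must belong to every candidate key.
{H}⁺ = {H}, which is not all of the schema, so we must add further attributes.
{H, K}⁺: HK→N adds N → {H, K, N}. Minimal: {K}⁺ = {K}; {H}⁺ = {H} — none reach the full schema.
{H, N}⁺: HN→K adds K → {H, K, N}. Minimal: {N}⁺ = {N}; {H}⁺ = {H} — none reach the full schema.

{H, K}; {H, N}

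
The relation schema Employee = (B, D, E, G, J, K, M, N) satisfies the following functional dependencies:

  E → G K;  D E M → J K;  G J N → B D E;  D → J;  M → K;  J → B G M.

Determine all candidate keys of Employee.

{D, N}; {J, N}

Attribute N never appears on the right-hand side of any dependency, so N must belong to every candidate key.
{N}⁺ = {N}, which is not all of the schema, so we must add further attributes.
{D, N}⁺: D→J adds J; J→BGM adds B, G, M; GJN→BDE adds E; M→K adds K → {B, D, E, G, J, K, M, N}.
{J, N}⁺: J→BGM adds B, G, M; GJN→BDE adds D, E; M→K adds K → {B, D, E, G, J, K, M, N}.
Any other superkey contains one of these as a subset, so there are no further candidate keys.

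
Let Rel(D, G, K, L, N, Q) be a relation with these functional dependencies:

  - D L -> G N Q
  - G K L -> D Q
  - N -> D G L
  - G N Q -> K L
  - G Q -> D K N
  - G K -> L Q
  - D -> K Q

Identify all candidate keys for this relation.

{N}⁺: N→DGL adds D, G, L; D→KQ adds K, Q → {D, G, K, L, N, Q}.
{D, G}⁺: D→KQ adds K, Q; GQ→DKN adds N; GK→LQ adds L → {D, G, K, L, N, Q}.
{D, L}⁺: DL→GNQ adds G, N, Q; GNQ→KL adds K → {D, G, K, L, N, Q}.
{G, K}⁺: GK→LQ adds L, Q; GKL→DQ adds D; GQ→DKN adds N → {D, G, K, L, N, Q}.
{G, Q}⁺: GQ→DKN adds D, K, N; GK→LQ adds L → {D, G, K, L, N, Q}.

N, DG, DL, GK, GQ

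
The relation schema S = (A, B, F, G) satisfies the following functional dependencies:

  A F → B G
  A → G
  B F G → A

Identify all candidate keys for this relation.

{A, F}, {B, F, G}

Attribute F never appears on the right-hand side of any dependency, so F must belong to every candidate key.
{F}⁺ = {F}, which is not all of the schema, so we must add further attributes.
{A, F}⁺: AF→BG adds B, G → {A, B, F, G}. Minimal: {F}⁺ = {F}; {A}⁺ = {A, G} — none reach the full schema.
{B, F, G}⁺: BFG→A adds A → {A, B, F, G}. Minimal: {F, G}⁺ = {F, G}; {B, G}⁺ = {B, G}; {B, F}⁺ = {B, F} — none reach the full schema.
Any other superkey contains one of these as a subset, so there are no further candidate keys.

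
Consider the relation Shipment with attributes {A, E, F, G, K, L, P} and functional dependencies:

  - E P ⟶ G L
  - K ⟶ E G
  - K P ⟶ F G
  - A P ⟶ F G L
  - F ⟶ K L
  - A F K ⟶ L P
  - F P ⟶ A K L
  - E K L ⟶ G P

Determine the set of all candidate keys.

{F}⁺: F→KL adds K, L; K→EG adds E, G; EKL→GP adds P; FP→AKL adds A → {A, E, F, G, K, L, P}.
{A, P}⁺: AP→FGL adds F, G, L; F→KL adds K; K→EG adds E → {A, E, F, G, K, L, P}.
{K, L}⁺: K→EG adds E, G; EKL→GP adds P; KP→FG adds F; FP→AKL adds A → {A, E, F, G, K, L, P}.
{K, P}⁺: K→EG adds E, G; KP→FG adds F; F→KL adds L; FP→AKL adds A → {A, E, F, G, K, L, P}.
Any other superkey contains one of these as a subset, so there are no further candidate keys.

(F); (A, P); (K, L); (K, P)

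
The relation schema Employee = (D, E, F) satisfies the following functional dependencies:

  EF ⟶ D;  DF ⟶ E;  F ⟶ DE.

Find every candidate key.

{F}

{F}⁺: F→DE adds D, E → {D, E, F}.
No other minimal superkey exists.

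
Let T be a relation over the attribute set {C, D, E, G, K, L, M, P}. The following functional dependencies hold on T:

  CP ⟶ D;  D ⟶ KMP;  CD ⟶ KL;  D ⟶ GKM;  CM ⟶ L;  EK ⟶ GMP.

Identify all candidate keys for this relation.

{C, D, E}; {C, E, K}; {C, E, P}

Attributes C, E never appear on any right-hand side, so every candidate key must contain {C, E}.
{C, E}⁺ = {C, E}, which is not all of the schema, so we must add further attributes.
{C, D, E}⁺: D→KMP adds K, M, P; CD→KL adds L; D→GKM adds G → {C, D, E, G, K, L, M, P}. Minimal: {D, E}⁺ = {D, E, G, K, M, P}; {C, E}⁺ = {C, E}; {C, D}⁺ = {C, D, G, K, L, M, P} — none reach the full schema.
{C, E, K}⁺: EK→GMP adds G, M, P; CP→D adds D; CD→KL adds L → {C, D, E, G, K, L, M, P}. Minimal: {E, K}⁺ = {E, G, K, M, P}; {C, K}⁺ = {C, K}; {C, E}⁺ = {C, E} — none reach the full schema.
{C, E, P}⁺: CP→D adds D; D→KMP adds K, M; CD→KL adds L; D→GKM adds G → {C, D, E, G, K, L, M, P}. Minimal: {E, P}⁺ = {E, P}; {C, P}⁺ = {C, D, G, K, L, M, P}; {C, E}⁺ = {C, E} — none reach the full schema.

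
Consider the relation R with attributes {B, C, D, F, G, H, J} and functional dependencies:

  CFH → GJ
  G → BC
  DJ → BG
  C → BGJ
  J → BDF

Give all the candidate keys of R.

CH, GH, HJ

Attribute H never appears on the right-hand side of any dependency, so H must belong to every candidate key.
{H}⁺ = {H}, which is not all of the schema, so we must add further attributes.
{C, H}⁺: C→BGJ adds B, G, J; J→BDF adds D, F → {B, C, D, F, G, H, J}. Minimal: {H}⁺ = {H}; {C}⁺ = {B, C, D, F, G, J} — none reach the full schema.
{G, H}⁺: G→BC adds B, C; C→BGJ adds J; J→BDF adds D, F → {B, C, D, F, G, H, J}. Minimal: {H}⁺ = {H}; {G}⁺ = {B, C, D, F, G, J} — none reach the full schema.
{H, J}⁺: J→BDF adds B, D, F; DJ→BG adds G; G→BC adds C → {B, C, D, F, G, H, J}. Minimal: {J}⁺ = {B, C, D, F, G, J}; {H}⁺ = {H} — none reach the full schema.
Any other superkey contains one of these as a subset, so there are no further candidate keys.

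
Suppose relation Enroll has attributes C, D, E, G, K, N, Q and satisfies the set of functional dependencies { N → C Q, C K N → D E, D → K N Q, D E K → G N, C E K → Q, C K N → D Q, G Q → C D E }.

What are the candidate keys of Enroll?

{D}⁺: D→KNQ adds K, N, Q; N→CQ adds C; CKN→DE adds E; DEK→GN adds G → {C, D, E, G, K, N, Q}.
{G, N}⁺: N→CQ adds C, Q; GQ→CDE adds D, E; D→KNQ adds K → {C, D, E, G, K, N, Q}. Minimal: {N}⁺ = {C, N, Q}; {G}⁺ = {G} — none reach the full schema.
{G, Q}⁺: GQ→CDE adds C, D, E; D→KNQ adds K, N → {C, D, E, G, K, N, Q}. Minimal: {Q}⁺ = {Q}; {G}⁺ = {G} — none reach the full schema.
{K, N}⁺: N→CQ adds C, Q; CKN→DE adds D, E; DEK→GN adds G → {C, D, E, G, K, N, Q}. Minimal: {N}⁺ = {C, N, Q}; {K}⁺ = {K} — none reach the full schema.
{C, E, G, K}⁺: CEK→Q adds Q; GQ→CDE adds D; D→KNQ adds N → {C, D, E, G, K, N, Q}. Minimal: {E, G, K}⁺ = {E, G, K}; {C, G, K}⁺ = {C, G, K}; {C, E, K}⁺ = {C, E, K, Q}; … — none reach the full schema.

{D}, {G, N}, {G, Q}, {K, N}, {C, E, G, K}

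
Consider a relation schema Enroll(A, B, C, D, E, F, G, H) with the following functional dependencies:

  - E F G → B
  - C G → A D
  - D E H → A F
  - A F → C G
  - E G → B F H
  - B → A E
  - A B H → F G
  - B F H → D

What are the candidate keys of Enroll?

{B, F}, {B, G}, {B, H}, {E, G}, {A, E, F}, {D, E, H}

{B, F}⁺: B→AE adds A, E; AF→CG adds C, G; EG→BFH adds H; BFH→D adds D → {A, B, C, D, E, F, G, H}. Minimal: {F}⁺ = {F}; {B}⁺ = {A, B, E} — none reach the full schema.
{B, G}⁺: B→AE adds A, E; EG→BFH adds F, H; BFH→D adds D; AF→CG adds C → {A, B, C, D, E, F, G, H}. Minimal: {G}⁺ = {G}; {B}⁺ = {A, B, E} — none reach the full schema.
{B, H}⁺: B→AE adds A, E; ABH→FG adds F, G; BFH→D adds D; AF→CG adds C → {A, B, C, D, E, F, G, H}. Minimal: {H}⁺ = {H}; {B}⁺ = {A, B, E} — none reach the full schema.
{E, G}⁺: EG→BFH adds B, F, H; B→AE adds A; BFH→D adds D; AF→CG adds C → {A, B, C, D, E, F, G, H}. Minimal: {G}⁺ = {G}; {E}⁺ = {E} — none reach the full schema.
{A, E, F}⁺: AF→CG adds C, G; EG→BFH adds B, H; BFH→D adds D → {A, B, C, D, E, F, G, H}. Minimal: {E, F}⁺ = {E, F}; {A, F}⁺ = {A, C, D, F, G}; {A, E}⁺ = {A, E} — none reach the full schema.
{D, E, H}⁺: DEH→AF adds A, F; AF→CG adds C, G; EG→BFH adds B → {A, B, C, D, E, F, G, H}. Minimal: {E, H}⁺ = {E, H}; {D, H}⁺ = {D, H}; {D, E}⁺ = {D, E} — none reach the full schema.
Any other superkey contains one of these as a subset, so there are no further candidate keys.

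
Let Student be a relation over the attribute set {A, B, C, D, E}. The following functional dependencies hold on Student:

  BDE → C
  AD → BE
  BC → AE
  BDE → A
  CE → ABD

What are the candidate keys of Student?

AD, BC, CE, BDE

{A, D}⁺: AD→BE adds B, E; BDE→C adds C → {A, B, C, D, E}.
{B, C}⁺: BC→AE adds A, E; CE→ABD adds D → {A, B, C, D, E}.
{C, E}⁺: CE→ABD adds A, B, D → {A, B, C, D, E}.
{B, D, E}⁺: BDE→C adds C; BC→AE adds A → {A, B, C, D, E}.
Any other superkey contains one of these as a subset, so there are no further candidate keys.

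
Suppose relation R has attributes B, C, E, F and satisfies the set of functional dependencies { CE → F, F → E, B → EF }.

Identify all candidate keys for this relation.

BC

Attributes B, C never appear on any right-hand side, so every candidate key must contain {B, C}.
{B, C}⁺ = {B, C, E, F}, which is all of the schema, so {B, C} is the only candidate key.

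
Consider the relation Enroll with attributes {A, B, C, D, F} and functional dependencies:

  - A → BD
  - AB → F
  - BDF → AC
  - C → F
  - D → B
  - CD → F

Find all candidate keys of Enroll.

{A}⁺: A→BD adds B, D; AB→F adds F; BDF→AC adds C → {A, B, C, D, F}.
{C, D}⁺: C→F adds F; D→B adds B; BDF→AC adds A → {A, B, C, D, F}. Minimal: {D}⁺ = {B, D}; {C}⁺ = {C, F} — none reach the full schema.
{D, F}⁺: D→B adds B; BDF→AC adds A, C → {A, B, C, D, F}. Minimal: {F}⁺ = {F}; {D}⁺ = {B, D} — none reach the full schema.
Any other superkey contains one of these as a subset, so there are no further candidate keys.

{A}; {C, D}; {D, F}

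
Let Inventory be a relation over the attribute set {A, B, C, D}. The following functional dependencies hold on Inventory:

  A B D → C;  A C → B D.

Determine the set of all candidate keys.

Attribute A never appears on the right-hand side of any dependency, so A must belong to every candidate key.
{A}⁺ = {A}, which is not all of the schema, so we must add further attributes.
{A, C}⁺: AC→BD adds B, D → {A, B, C, D}. Minimal: {C}⁺ = {C}; {A}⁺ = {A} — none reach the full schema.
{A, B, D}⁺: ABD→C adds C → {A, B, C, D}. Minimal: {B, D}⁺ = {B, D}; {A, D}⁺ = {A, D}; {A, B}⁺ = {A, B} — none reach the full schema.
Any other superkey contains one of these as a subset, so there are no further candidate keys.

{A, C}, {A, B, D}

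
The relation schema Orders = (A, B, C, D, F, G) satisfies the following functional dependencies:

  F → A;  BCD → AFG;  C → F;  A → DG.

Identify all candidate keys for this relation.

Attributes B, C never appear on any right-hand side, so every candidate key must contain {B, C}.
{B, C}⁺ = {A, B, C, D, F, G}, which is all of the schema, so {B, C} is the only candidate key.

(B, C)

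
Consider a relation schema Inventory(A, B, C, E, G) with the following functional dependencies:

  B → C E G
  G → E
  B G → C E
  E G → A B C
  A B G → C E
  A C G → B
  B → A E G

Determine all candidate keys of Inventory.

B, G

{B}⁺: B→CEG adds C, E, G; EG→ABC adds A → {A, B, C, E, G}.
{G}⁺: G→E adds E; EG→ABC adds A, B, C → {A, B, C, E, G}.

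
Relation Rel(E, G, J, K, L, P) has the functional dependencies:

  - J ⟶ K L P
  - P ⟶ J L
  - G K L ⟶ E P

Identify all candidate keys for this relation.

GJ, GP, GKL

{G, J}⁺: J→KLP adds K, L, P; GKL→EP adds E → {E, G, J, K, L, P}. Minimal: {J}⁺ = {J, K, L, P}; {G}⁺ = {G} — none reach the full schema.
{G, P}⁺: P→JL adds J, L; J→KLP adds K; GKL→EP adds E → {E, G, J, K, L, P}. Minimal: {P}⁺ = {J, K, L, P}; {G}⁺ = {G} — none reach the full schema.
{G, K, L}⁺: GKL→EP adds E, P; P→JL adds J → {E, G, J, K, L, P}. Minimal: {K, L}⁺ = {K, L}; {G, L}⁺ = {G, L}; {G, K}⁺ = {G, K} — none reach the full schema.
Any other superkey contains one of these as a subset, so there are no further candidate keys.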